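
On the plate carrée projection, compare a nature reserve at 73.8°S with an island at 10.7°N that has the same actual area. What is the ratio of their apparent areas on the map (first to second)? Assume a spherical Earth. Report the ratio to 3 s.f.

In the plate carrée (x = Rλ, y = Rφ), meridians are true-scale (h = 1) and parallels are stretched by k = sec φ.
Areal scale at 73.8°: h·k = 1.000 × 3.584 = 3.584.
Areal scale at 10.7°: h·k = 1.000 × 1.018 = 1.018.
Ratio = 3.584/1.018 ≈ 3.52.

3.52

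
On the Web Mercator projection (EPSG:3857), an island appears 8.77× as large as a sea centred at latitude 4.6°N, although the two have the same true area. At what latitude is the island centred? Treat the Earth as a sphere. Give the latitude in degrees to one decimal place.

Mercator areal scale is sec²φ, so apparent-area ratio = sec²φ₁ / sec²φ₂ = cos²φ₂ / cos²φ₁.
cos²φ₂ / cos²φ₁ = 8.77  ⇒  cos φ₁ = cos 4.6° / √8.77 = 0.9968/2.961 = 0.3366.
φ₁ = arccos(0.3366) ≈ 70.3°.

70.3°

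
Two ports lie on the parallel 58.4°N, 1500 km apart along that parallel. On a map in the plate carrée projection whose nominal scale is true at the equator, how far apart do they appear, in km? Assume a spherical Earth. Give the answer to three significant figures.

For the equirectangular projection with φ₀ = 0 (plate carrée), h = 1 along meridians and k = sec φ along parallels.
Along the parallel, k = sec 58.4° = 1/0.5240 = 1.908.
Map distance = 1500 × 1.908 ≈ 2860 km.

2860 km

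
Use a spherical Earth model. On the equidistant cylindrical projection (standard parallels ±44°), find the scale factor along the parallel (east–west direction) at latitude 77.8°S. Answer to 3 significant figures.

3.40

The equidistant cylindrical projection with φ₀ = 44° has h = 1 (meridians true) and k = cos φ₀ / cos φ along parallels.
k = cos 44° / cos 77.8° = 0.7193/0.2113 = 3.404.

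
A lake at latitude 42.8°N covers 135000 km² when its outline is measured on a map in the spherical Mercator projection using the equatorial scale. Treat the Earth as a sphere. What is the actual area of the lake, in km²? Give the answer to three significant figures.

72700 km²

For Mercator, h = k = sec φ (a conformal cylindrical projection has a single point scale, 1/cos φ).
Areal scale = k² = sec²φ = 1/cos²(42.8°) = 1/0.7337² = 1.857.
True area = apparent / (areal scale) = 135000 / 1.857 ≈ 72700 km².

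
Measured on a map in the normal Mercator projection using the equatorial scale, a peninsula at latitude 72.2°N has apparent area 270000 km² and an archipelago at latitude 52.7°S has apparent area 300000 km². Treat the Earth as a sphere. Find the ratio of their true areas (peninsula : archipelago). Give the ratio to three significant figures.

Mercator's areal exaggeration is sec²φ; hence true area = (apparent area) · cos²φ.
True area of peninsula: 270000 × cos²(72.2°) = 270000 × 0.09345 = 25230 km².
True area of archipelago: 300000 × cos²(52.7°) = 300000 × 0.3672 = 110200 km².
Ratio = 25230 / 110200 ≈ 0.229.

0.229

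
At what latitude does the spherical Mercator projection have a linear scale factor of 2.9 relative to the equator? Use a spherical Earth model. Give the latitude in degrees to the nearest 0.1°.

69.8°

Mercator scale is k = sec φ = 1/cos φ.
1/cos φ = 2.9  ⇒  cos φ = 0.3448  ⇒  φ = arccos(0.3448) ≈ 69.8°.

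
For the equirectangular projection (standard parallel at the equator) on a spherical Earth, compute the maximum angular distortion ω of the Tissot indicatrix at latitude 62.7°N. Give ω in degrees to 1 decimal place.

43.6°

In the plate carrée (x = Rλ, y = Rφ), meridians are true-scale (h = 1) and parallels are stretched by k = sec φ.
At 62.7°: h = 1.000, k = 2.180; principal scales a = 2.180, b = 1.000.
sin(ω/2) = (a − b)/(a + b) = 1.180/3.180 = 0.3711, so ω = 2 arcsin(0.3711) ≈ 43.6°.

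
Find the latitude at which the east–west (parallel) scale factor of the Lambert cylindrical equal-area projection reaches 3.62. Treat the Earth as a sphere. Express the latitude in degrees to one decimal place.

74.0°

The Lambert cylindrical equal-area projection is the cylindrical equal-area projection with its standard parallel at the equator (φ₀ = 0). For cylindrical equal-area with standard parallel φ₀, h = cos φ / cos φ₀ and k = cos φ₀ / cos φ, so h·k = 1.
k = cos φ₀ / cos φ = 3.62  ⇒  cos φ = cos 0° / 3.62 = 0.2762.
φ = arccos(0.2762) ≈ 74.0°.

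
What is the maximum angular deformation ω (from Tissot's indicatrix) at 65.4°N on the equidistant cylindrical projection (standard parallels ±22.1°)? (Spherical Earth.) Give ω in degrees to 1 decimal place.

44.7°

In the equirectangular projection with standard parallel φ₀ = 22.1° (x = Rλ cos φ₀, y = Rφ), meridians are true-scale (h = 1) and the parallel scale is k = cos φ₀ / cos φ.
At 65.4°: h = 1.000, k = 2.226; principal scales a = 2.226, b = 1.000.
sin(ω/2) = (a − b)/(a + b) = 1.226/3.226 = 0.3800, so ω = 2 arcsin(0.3800) ≈ 44.7°.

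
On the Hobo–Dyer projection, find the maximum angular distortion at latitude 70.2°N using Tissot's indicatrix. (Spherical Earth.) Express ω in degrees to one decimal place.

The Hobo–Dyer projection is cylindrical equal-area with φ₀ = 37.5°. For cylindrical equal-area with standard parallel φ₀, h = cos φ / cos φ₀ and k = cos φ₀ / cos φ, so h·k = 1.
At 70.2°: h = 0.4270, k = 2.342; principal scales a = 2.342, b = 0.4270.
sin(ω/2) = (a − b)/(a + b) = 1.915/2.769 = 0.6916, so ω = 2 arcsin(0.6916) ≈ 87.5°.

87.5°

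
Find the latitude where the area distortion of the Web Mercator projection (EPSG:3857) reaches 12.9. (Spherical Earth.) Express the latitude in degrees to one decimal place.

Mercator areal scale is sec²φ.
sec²φ = 12.9  ⇒  cos²φ = 0.07752  ⇒  cos φ = 0.2784.
φ = arccos(0.2784) ≈ 73.8°.

73.8°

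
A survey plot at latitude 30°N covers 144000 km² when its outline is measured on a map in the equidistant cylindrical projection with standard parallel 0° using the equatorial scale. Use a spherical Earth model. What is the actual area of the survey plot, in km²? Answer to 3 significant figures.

In the plate carrée (x = Rλ, y = Rφ), meridians are true-scale (h = 1) and parallels are stretched by k = sec φ.
Areal scale = h·k = 1 × sec φ; at 30°, h = 1.000, k = 1.155, so h·k = 1.155.
True area = apparent / (areal scale) = 144000 / 1.155 ≈ 125000 km².

125000 km²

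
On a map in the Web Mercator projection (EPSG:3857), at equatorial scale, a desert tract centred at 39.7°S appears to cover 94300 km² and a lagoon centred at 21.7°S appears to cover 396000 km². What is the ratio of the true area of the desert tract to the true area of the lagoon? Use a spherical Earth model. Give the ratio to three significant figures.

Since Mercator area scale is 1/cos²φ, the true area equals the apparent area multiplied by cos²φ.
True area of desert tract: 94300 × cos²(39.7°) = 94300 × 0.5920 = 55820 km².
True area of lagoon: 396000 × cos²(21.7°) = 396000 × 0.8633 = 341900 km².
Ratio = 55820 / 341900 ≈ 0.163.

0.163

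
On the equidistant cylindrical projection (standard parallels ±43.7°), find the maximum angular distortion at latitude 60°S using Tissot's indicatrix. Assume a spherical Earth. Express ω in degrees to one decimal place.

The equidistant cylindrical projection with φ₀ = 43.7° has h = 1 (meridians true) and k = cos φ₀ / cos φ along parallels.
At 60°: h = 1.000, k = 1.446; principal scales a = 1.446, b = 1.000.
sin(ω/2) = (a − b)/(a + b) = 0.4459/2.446 = 0.1823, so ω = 2 arcsin(0.1823) ≈ 21.0°.

21.0°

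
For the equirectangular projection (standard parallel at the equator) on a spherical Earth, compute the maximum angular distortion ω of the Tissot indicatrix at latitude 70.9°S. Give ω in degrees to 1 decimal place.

In the plate carrée (x = Rλ, y = Rφ), meridians are true-scale (h = 1) and parallels are stretched by k = sec φ.
At 70.9°: h = 1.000, k = 3.056; principal scales a = 3.056, b = 1.000.
sin(ω/2) = (a − b)/(a + b) = 2.056/4.056 = 0.5069, so ω = 2 arcsin(0.5069) ≈ 60.9°.

60.9°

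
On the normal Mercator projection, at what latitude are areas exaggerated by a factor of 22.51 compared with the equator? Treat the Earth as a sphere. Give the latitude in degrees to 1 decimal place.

Mercator areal scale is sec²φ.
sec²φ = 22.51  ⇒  cos²φ = 0.04442  ⇒  cos φ = 0.2108.
φ = arccos(0.2108) ≈ 77.8°.

77.8°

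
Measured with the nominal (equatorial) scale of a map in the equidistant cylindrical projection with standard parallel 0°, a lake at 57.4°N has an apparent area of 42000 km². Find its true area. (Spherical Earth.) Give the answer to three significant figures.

In the plate carrée (x = Rλ, y = Rφ), meridians are true-scale (h = 1) and parallels are stretched by k = sec φ.
Areal scale = h·k = 1 × sec φ; at 57.4°, h = 1.000, k = 1.856, so h·k = 1.856.
True area = apparent / (areal scale) = 42000 / 1.856 ≈ 22600 km².

22600 km²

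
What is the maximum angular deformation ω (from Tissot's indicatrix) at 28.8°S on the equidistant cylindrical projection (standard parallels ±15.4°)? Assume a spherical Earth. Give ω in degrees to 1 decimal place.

The equidistant cylindrical projection with φ₀ = 15.4° has h = 1 (meridians true) and k = cos φ₀ / cos φ along parallels.
At 28.8°: h = 1.000, k = 1.100; principal scales a = 1.100, b = 1.000.
sin(ω/2) = (a − b)/(a + b) = 0.1002/2.100 = 0.04770, so ω = 2 arcsin(0.04770) ≈ 5.5°.

5.5°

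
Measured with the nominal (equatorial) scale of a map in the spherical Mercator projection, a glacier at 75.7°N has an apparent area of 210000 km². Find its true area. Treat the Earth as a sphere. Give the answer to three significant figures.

12800 km²

The Mercator projection is conformal; its linear scale factor is the same in every direction and equals sec φ = 1/cos φ.
Areal scale = k² = sec²φ = 1/cos²(75.7°) = 1/0.2470² = 16.39.
True area = apparent / (areal scale) = 210000 / 16.39 ≈ 12800 km².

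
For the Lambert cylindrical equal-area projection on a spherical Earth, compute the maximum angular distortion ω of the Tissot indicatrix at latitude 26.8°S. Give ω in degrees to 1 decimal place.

13.0°

The Lambert cylindrical equal-area projection is the cylindrical equal-area projection with its standard parallel at the equator (φ₀ = 0). A cylindrical equal-area projection with standard parallel φ₀ has meridian scale h = cos φ / cos φ₀ and parallel scale k = cos φ₀ / cos φ (so areas are preserved, h·k = 1).
At 26.8°: h = 0.8926, k = 1.120; principal scales a = 1.120, b = 0.8926.
sin(ω/2) = (a − b)/(a + b) = 0.2278/2.013 = 0.1131, so ω = 2 arcsin(0.1131) ≈ 13.0°.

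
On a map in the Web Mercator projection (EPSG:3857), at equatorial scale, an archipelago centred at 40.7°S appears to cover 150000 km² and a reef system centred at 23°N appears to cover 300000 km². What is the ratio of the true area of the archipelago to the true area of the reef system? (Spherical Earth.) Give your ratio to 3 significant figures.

On Mercator the areal scale is sec²φ, so true area = apparent × cos²φ.
True area of archipelago: 150000 × cos²(40.7°) = 150000 × 0.5748 = 86220 km².
True area of reef system: 300000 × cos²(23°) = 300000 × 0.8473 = 254200 km².
Ratio = 86220 / 254200 ≈ 0.339.

0.339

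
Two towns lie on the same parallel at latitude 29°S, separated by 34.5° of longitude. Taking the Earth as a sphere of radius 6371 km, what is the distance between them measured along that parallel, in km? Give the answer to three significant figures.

Arc length along a parallel = R cos φ · Δλ (with Δλ in radians).
= 6371 × cos 29° × (34.5° × π/180) = 6371 × 0.8746 × 0.6021 ≈ 3360 km.

3360 km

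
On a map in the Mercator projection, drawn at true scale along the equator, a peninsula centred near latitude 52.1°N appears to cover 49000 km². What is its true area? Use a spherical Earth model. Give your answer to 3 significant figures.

18500 km²

For Mercator, h = k = sec φ (a conformal cylindrical projection has a single point scale, 1/cos φ).
Areal scale = k² = sec²φ = 1/cos²(52.1°) = 1/0.6143² = 2.650.
True area = apparent / (areal scale) = 49000 / 2.650 ≈ 18500 km².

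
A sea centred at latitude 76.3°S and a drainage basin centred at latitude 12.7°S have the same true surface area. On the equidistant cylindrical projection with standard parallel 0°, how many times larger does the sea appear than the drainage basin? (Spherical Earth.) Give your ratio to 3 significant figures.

4.12

Plate carrée maps x = Rλ, y = Rφ. The meridian scale is h = 1 and the parallel scale is k = 1/cos φ = sec φ.
Areal scale at 76.3°: h·k = 1.000 × 4.222 = 4.222.
Areal scale at 12.7°: h·k = 1.000 × 1.025 = 1.025.
Ratio = 4.222/1.025 ≈ 4.12.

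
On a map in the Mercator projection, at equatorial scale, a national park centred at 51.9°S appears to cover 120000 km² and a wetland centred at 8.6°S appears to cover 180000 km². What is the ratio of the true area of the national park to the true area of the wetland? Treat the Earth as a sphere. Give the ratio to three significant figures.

Since Mercator area scale is 1/cos²φ, the true area equals the apparent area multiplied by cos²φ.
True area of national park: 120000 × cos²(51.9°) = 120000 × 0.3807 = 45690 km².
True area of wetland: 180000 × cos²(8.6°) = 180000 × 0.9776 = 176000 km².
Ratio = 45690 / 176000 ≈ 0.260.

0.260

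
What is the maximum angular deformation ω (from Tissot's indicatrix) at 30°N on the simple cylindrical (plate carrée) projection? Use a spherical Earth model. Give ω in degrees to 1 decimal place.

8.2°

For the equirectangular projection with φ₀ = 0 (plate carrée), h = 1 along meridians and k = sec φ along parallels.
At 30°: h = 1.000, k = 1.155; principal scales a = 1.155, b = 1.000.
sin(ω/2) = (a − b)/(a + b) = 0.1547/2.155 = 0.07180, so ω = 2 arcsin(0.07180) ≈ 8.2°.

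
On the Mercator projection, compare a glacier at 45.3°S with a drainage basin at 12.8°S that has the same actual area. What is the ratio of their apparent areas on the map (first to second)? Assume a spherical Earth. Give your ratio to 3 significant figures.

Mercator areal scale is sec²φ.
At 45.3°: sec²(45.3°) = 1/0.7034² = 2.021.
At 12.8°: sec²(12.8°) = 1/0.9751² = 1.052.
Ratio = 2.021/1.052 = cos²(12.8°)/cos²(45.3°) ≈ 1.92.

1.92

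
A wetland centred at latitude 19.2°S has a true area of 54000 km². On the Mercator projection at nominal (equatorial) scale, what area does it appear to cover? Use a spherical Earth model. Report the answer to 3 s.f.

60500 km²

Mercator is conformal, so the point scale is isotropic: h = k = sec φ = 1/cos φ.
Areal scale = k² = sec²φ = 1/cos²(19.2°) = 1/0.9444² = 1.121.
Apparent area = 54000 × 1.121 ≈ 60500 km².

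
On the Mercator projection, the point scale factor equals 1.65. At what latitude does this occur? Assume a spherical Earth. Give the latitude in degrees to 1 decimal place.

Mercator scale is k = sec φ = 1/cos φ.
1/cos φ = 1.65  ⇒  cos φ = 0.6061  ⇒  φ = arccos(0.6061) ≈ 52.7°.

52.7°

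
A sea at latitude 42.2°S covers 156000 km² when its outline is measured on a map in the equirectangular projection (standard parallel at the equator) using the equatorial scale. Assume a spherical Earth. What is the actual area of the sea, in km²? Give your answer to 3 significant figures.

116000 km²

For the equirectangular projection with φ₀ = 0 (plate carrée), h = 1 along meridians and k = sec φ along parallels.
Areal scale = h·k = 1 × sec φ; at 42.2°, h = 1.000, k = 1.350, so h·k = 1.350.
True area = apparent / (areal scale) = 156000 / 1.350 ≈ 116000 km².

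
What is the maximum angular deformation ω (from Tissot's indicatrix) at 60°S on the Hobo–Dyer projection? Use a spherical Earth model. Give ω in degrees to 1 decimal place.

51.1°

Hobo–Dyer is a cylindrical equal-area projection with standard parallels at ±37.5°. Cylindrical equal-area (φ₀ = 37.5°): h = cos φ / cos 37.5° along meridians, k = cos 37.5° / cos φ along parallels; h·k = 1.
At 60°: h = 0.6302, k = 1.587; principal scales a = 1.587, b = 0.6302.
sin(ω/2) = (a − b)/(a + b) = 0.9565/2.217 = 0.4314, so ω = 2 arcsin(0.4314) ≈ 51.1°.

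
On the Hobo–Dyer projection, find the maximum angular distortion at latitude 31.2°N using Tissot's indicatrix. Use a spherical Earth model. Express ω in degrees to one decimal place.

8.6°

The Hobo–Dyer projection is cylindrical equal-area with φ₀ = 37.5°. Cylindrical equal-area (φ₀ = 37.5°): h = cos φ / cos 37.5° along meridians, k = cos 37.5° / cos φ along parallels; h·k = 1.
At 31.2°: h = 1.078, k = 0.9275; principal scales a = 1.078, b = 0.9275.
sin(ω/2) = (a − b)/(a + b) = 0.1507/2.006 = 0.07512, so ω = 2 arcsin(0.07512) ≈ 8.6°.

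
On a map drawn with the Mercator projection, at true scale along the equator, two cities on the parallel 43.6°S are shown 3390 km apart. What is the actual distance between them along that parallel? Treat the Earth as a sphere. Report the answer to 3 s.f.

Mercator is conformal, so the point scale is isotropic: h = k = sec φ = 1/cos φ.
Along the parallel at 43.6°, map distances are exaggerated by k = sec 43.6° = 1.381.
True distance = 3390 / 1.381 = 3390 × cos 43.6° ≈ 2450 km.

2450 km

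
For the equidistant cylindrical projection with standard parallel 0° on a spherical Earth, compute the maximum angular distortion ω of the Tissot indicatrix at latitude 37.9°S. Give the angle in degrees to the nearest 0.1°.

13.5°

Plate carrée maps x = Rλ, y = Rφ. The meridian scale is h = 1 and the parallel scale is k = 1/cos φ = sec φ.
At 37.9°: h = 1.000, k = 1.267; principal scales a = 1.267, b = 1.000.
sin(ω/2) = (a − b)/(a + b) = 0.2673/2.267 = 0.1179, so ω = 2 arcsin(0.1179) ≈ 13.5°.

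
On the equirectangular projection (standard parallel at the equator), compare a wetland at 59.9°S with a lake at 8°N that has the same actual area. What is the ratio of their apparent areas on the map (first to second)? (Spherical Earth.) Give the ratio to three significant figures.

For the equirectangular projection with φ₀ = 0 (plate carrée), h = 1 along meridians and k = sec φ along parallels.
Areal scale at 59.9°: h·k = 1.000 × 1.994 = 1.994.
Areal scale at 8°: h·k = 1.000 × 1.010 = 1.010.
Ratio = 1.994/1.010 ≈ 1.97.

1.97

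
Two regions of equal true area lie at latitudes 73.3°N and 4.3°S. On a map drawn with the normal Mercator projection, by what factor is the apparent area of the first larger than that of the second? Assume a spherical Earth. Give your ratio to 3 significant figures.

12.0

On Mercator, area is exaggerated by sec²φ = 1/cos²φ.
At 73.3°: sec²(73.3°) = 1/0.2874² = 12.11.
At 4.3°: sec²(4.3°) = 1/0.9972² = 1.006.
Ratio = 12.11/1.006 = cos²(4.3°)/cos²(73.3°) ≈ 12.0.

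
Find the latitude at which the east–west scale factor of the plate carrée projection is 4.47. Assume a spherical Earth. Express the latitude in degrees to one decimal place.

77.1°

Plate carrée: h = 1, k = sec φ along parallels.
sec φ = 4.47  ⇒  cos φ = 0.2237  ⇒  φ ≈ 77.1°.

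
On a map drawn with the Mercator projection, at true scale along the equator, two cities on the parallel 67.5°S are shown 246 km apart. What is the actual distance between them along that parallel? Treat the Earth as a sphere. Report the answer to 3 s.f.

94.1 km

Mercator is conformal, so the point scale is isotropic: h = k = sec φ = 1/cos φ.
Along the parallel at 67.5°, map distances are exaggerated by k = sec 67.5° = 2.613.
True distance = 246 / 2.613 = 246 × cos 67.5° ≈ 94.1 km.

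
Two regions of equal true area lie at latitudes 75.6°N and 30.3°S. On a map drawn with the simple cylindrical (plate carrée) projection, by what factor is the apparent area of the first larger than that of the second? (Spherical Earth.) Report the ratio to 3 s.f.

3.47

For the equirectangular projection with φ₀ = 0 (plate carrée), h = 1 along meridians and k = sec φ along parallels.
Areal scale at 75.6°: h·k = 1.000 × 4.021 = 4.021.
Areal scale at 30.3°: h·k = 1.000 × 1.158 = 1.158.
Ratio = 4.021/1.158 ≈ 3.47.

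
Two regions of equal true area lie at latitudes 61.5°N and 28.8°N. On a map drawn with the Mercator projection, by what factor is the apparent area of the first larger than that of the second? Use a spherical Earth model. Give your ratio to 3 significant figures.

3.37

Mercator is conformal with k = sec φ, so areal scale = k² = sec²φ.
At 61.5°: sec²(61.5°) = 1/0.4772² = 4.392.
At 28.8°: sec²(28.8°) = 1/0.8763² = 1.302.
Ratio = 4.392/1.302 = cos²(28.8°)/cos²(61.5°) ≈ 3.37.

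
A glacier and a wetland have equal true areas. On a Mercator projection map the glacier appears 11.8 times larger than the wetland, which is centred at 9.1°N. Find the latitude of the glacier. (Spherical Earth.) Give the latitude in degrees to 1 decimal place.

For equal true areas on Mercator, apparent areas scale as sec²φ, so the ratio is cos²φ₂ / cos²φ₁.
cos²φ₂ / cos²φ₁ = 11.8  ⇒  cos φ₁ = cos 9.1° / √11.8 = 0.9874/3.435 = 0.2874.
φ₁ = arccos(0.2874) ≈ 73.3°.

73.3°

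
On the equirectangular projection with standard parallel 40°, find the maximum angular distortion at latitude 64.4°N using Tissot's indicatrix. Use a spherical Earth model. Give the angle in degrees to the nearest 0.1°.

With standard parallel φ₀ = 40°, the equirectangular projection gives x = Rλ cos φ₀, y = Rφ, so h = 1 and k = cos 40° / cos φ.
At 64.4°: h = 1.000, k = 1.773; principal scales a = 1.773, b = 1.000.
sin(ω/2) = (a − b)/(a + b) = 0.7729/2.773 = 0.2787, so ω = 2 arcsin(0.2787) ≈ 32.4°.

32.4°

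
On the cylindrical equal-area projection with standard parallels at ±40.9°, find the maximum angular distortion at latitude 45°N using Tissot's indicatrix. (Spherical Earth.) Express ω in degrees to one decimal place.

7.6°

For cylindrical equal-area with standard parallel φ₀, h = cos φ / cos φ₀ and k = cos φ₀ / cos φ, so h·k = 1.
At 45°: h = 0.9355, k = 1.069; principal scales a = 1.069, b = 0.9355.
sin(ω/2) = (a − b)/(a + b) = 0.1334/2.004 = 0.06657, so ω = 2 arcsin(0.06657) ≈ 7.6°.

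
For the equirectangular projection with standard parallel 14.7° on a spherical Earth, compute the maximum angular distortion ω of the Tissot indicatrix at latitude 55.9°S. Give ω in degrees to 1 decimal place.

30.9°

With standard parallel φ₀ = 14.7°, the equirectangular projection gives x = Rλ cos φ₀, y = Rφ, so h = 1 and k = cos 14.7° / cos φ.
At 55.9°: h = 1.000, k = 1.725; principal scales a = 1.725, b = 1.000.
sin(ω/2) = (a − b)/(a + b) = 0.7253/2.725 = 0.2661, so ω = 2 arcsin(0.2661) ≈ 30.9°.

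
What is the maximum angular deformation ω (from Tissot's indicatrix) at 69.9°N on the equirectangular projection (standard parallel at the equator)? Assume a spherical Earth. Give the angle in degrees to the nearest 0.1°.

Plate carrée maps x = Rλ, y = Rφ. The meridian scale is h = 1 and the parallel scale is k = 1/cos φ = sec φ.
At 69.9°: h = 1.000, k = 2.910; principal scales a = 2.910, b = 1.000.
sin(ω/2) = (a − b)/(a + b) = 1.910/3.910 = 0.4885, so ω = 2 arcsin(0.4885) ≈ 58.5°.

58.5°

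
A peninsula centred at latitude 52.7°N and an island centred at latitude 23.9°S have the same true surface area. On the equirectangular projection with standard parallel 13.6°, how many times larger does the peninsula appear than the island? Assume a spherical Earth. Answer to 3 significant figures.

1.51

The equidistant cylindrical projection with φ₀ = 13.6° has h = 1 (meridians true) and k = cos φ₀ / cos φ along parallels.
Areal scale at 52.7°: h·k = 1.000 × 1.604 = 1.604.
Areal scale at 23.9°: h·k = 1.000 × 1.063 = 1.063.
Ratio = 1.604/1.063 ≈ 1.51.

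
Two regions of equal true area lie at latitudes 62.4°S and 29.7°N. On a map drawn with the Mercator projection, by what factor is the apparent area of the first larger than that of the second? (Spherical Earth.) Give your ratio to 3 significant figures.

Mercator areal scale is sec²φ.
At 62.4°: sec²(62.4°) = 1/0.4633² = 4.659.
At 29.7°: sec²(29.7°) = 1/0.8686² = 1.325.
Ratio = 4.659/1.325 = cos²(29.7°)/cos²(62.4°) ≈ 3.52.

3.52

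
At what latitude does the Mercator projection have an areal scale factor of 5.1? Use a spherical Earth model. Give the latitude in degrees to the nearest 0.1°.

63.7°

Mercator areal scale is sec²φ.
sec²φ = 5.1  ⇒  cos²φ = 0.1961  ⇒  cos φ = 0.4428.
φ = arccos(0.4428) ≈ 63.7°.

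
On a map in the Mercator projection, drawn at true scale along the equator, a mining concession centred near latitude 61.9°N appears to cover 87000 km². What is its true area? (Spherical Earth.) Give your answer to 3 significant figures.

The Mercator projection is conformal; its linear scale factor is the same in every direction and equals sec φ = 1/cos φ.
Areal scale = k² = sec²φ = 1/cos²(61.9°) = 1/0.4710² = 4.508.
True area = apparent / (areal scale) = 87000 / 4.508 ≈ 19300 km².

19300 km²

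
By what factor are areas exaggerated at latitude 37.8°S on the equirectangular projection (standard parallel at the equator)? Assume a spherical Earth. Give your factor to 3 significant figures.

For the equirectangular projection with φ₀ = 0 (plate carrée), h = 1 along meridians and k = sec φ along parallels.
Areal scale = h·k = 1 × sec φ; at 37.8°, h = 1.000, k = 1.266, so h·k = 1.266.

1.27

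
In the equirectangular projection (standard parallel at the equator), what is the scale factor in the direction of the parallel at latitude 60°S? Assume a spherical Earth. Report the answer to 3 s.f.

For the equirectangular projection with φ₀ = 0 (plate carrée), h = 1 along meridians and k = sec φ along parallels.
k = 1/cos 60° = 1/0.5000 = 2.000.

2.00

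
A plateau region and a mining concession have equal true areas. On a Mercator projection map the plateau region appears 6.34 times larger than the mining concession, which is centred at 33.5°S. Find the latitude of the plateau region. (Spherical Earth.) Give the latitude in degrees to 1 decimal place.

70.7°

Mercator areal scale is sec²φ, so apparent-area ratio = sec²φ₁ / sec²φ₂ = cos²φ₂ / cos²φ₁.
cos²φ₂ / cos²φ₁ = 6.34  ⇒  cos φ₁ = cos 33.5° / √6.34 = 0.8339/2.518 = 0.3312.
φ₁ = arccos(0.3312) ≈ 70.7°.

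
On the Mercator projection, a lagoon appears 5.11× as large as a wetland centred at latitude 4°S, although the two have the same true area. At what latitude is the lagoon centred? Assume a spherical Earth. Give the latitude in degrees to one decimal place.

For equal true areas on Mercator, apparent areas scale as sec²φ, so the ratio is cos²φ₂ / cos²φ₁.
cos²φ₂ / cos²φ₁ = 5.11  ⇒  cos φ₁ = cos 4° / √5.11 = 0.9976/2.261 = 0.4413.
φ₁ = arccos(0.4413) ≈ 63.8°.

63.8°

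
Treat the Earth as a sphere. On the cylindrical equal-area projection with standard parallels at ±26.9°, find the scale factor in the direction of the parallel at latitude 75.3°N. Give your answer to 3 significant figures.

3.51

For cylindrical equal-area with standard parallel φ₀, h = cos φ / cos φ₀ and k = cos φ₀ / cos φ, so h·k = 1.
k = cos 26.9° / cos 75.3° = 0.8918/0.2538 = 3.514.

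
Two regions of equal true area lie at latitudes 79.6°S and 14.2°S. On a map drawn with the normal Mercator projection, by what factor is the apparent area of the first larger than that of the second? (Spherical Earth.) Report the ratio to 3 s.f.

Mercator is conformal with k = sec φ, so areal scale = k² = sec²φ.
At 79.6°: sec²(79.6°) = 1/0.1805² = 30.69.
At 14.2°: sec²(14.2°) = 1/0.9694² = 1.064.
Ratio = 30.69/1.064 = cos²(14.2°)/cos²(79.6°) ≈ 28.8.

28.8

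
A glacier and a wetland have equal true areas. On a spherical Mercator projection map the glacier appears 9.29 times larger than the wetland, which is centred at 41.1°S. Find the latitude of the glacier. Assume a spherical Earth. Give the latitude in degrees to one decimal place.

On Mercator, (apparent₁)/(apparent₂) = sec²φ₁ / sec²φ₂ when true areas are equal.
cos²φ₂ / cos²φ₁ = 9.29  ⇒  cos φ₁ = cos 41.1° / √9.29 = 0.7536/3.048 = 0.2472.
φ₁ = arccos(0.2472) ≈ 75.7°.

75.7°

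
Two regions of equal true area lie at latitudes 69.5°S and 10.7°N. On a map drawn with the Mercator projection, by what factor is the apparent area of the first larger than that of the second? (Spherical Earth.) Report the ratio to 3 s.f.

Mercator is conformal with k = sec φ, so areal scale = k² = sec²φ.
At 69.5°: sec²(69.5°) = 1/0.3502² = 8.154.
At 10.7°: sec²(10.7°) = 1/0.9826² = 1.036.
Ratio = 8.154/1.036 = cos²(10.7°)/cos²(69.5°) ≈ 7.87.

7.87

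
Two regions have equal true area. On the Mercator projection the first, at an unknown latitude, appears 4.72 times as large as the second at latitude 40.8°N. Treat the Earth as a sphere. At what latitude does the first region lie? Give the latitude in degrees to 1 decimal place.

69.6°

Mercator areal scale is sec²φ, so apparent-area ratio = sec²φ₁ / sec²φ₂ = cos²φ₂ / cos²φ₁.
cos²φ₂ / cos²φ₁ = 4.72  ⇒  cos φ₁ = cos 40.8° / √4.72 = 0.7570/2.173 = 0.3484.
φ₁ = arccos(0.3484) ≈ 69.6°.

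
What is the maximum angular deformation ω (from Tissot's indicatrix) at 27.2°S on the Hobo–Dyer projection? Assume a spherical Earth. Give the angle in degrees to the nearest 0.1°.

13.1°

Hobo–Dyer is a cylindrical equal-area projection with standard parallels at ±37.5°. Cylindrical equal-area (φ₀ = 37.5°): h = cos φ / cos 37.5° along meridians, k = cos 37.5° / cos φ along parallels; h·k = 1.
At 27.2°: h = 1.121, k = 0.8920; principal scales a = 1.121, b = 0.8920.
sin(ω/2) = (a − b)/(a + b) = 0.2291/2.013 = 0.1138, so ω = 2 arcsin(0.1138) ≈ 13.1°.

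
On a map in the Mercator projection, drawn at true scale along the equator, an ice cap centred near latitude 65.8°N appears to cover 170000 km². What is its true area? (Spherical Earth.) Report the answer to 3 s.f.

28600 km²

The Mercator projection is conformal; its linear scale factor is the same in every direction and equals sec φ = 1/cos φ.
Areal scale = k² = sec²φ = 1/cos²(65.8°) = 1/0.4099² = 5.951.
True area = apparent / (areal scale) = 170000 / 5.951 ≈ 28600 km².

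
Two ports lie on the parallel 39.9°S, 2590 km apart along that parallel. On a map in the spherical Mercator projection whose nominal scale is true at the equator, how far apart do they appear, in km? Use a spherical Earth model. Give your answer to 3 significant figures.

Mercator is conformal, so the point scale is isotropic: h = k = sec φ = 1/cos φ.
Along the parallel, k = sec 39.9° = 1/0.7672 = 1.304.
Map distance = 2590 × 1.304 ≈ 3380 km.

3380 km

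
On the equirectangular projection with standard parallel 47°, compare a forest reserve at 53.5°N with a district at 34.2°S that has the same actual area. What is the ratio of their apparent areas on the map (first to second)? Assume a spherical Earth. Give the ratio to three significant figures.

1.39

In the equirectangular projection with standard parallel φ₀ = 47° (x = Rλ cos φ₀, y = Rφ), meridians are true-scale (h = 1) and the parallel scale is k = cos φ₀ / cos φ.
Areal scale at 53.5°: h·k = 1.000 × 1.147 = 1.147.
Areal scale at 34.2°: h·k = 1.000 × 0.8246 = 0.8246.
Ratio = 1.147/0.8246 ≈ 1.39.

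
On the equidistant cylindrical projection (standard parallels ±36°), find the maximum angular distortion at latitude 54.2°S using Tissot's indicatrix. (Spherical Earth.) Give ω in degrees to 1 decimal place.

18.5°

With standard parallel φ₀ = 36°, the equirectangular projection gives x = Rλ cos φ₀, y = Rφ, so h = 1 and k = cos 36° / cos φ.
At 54.2°: h = 1.000, k = 1.383; principal scales a = 1.383, b = 1.000.
sin(ω/2) = (a − b)/(a + b) = 0.3830/2.383 = 0.1607, so ω = 2 arcsin(0.1607) ≈ 18.5°.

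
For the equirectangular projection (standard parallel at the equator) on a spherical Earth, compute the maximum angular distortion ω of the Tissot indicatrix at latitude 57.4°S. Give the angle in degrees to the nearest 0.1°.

Plate carrée maps x = Rλ, y = Rφ. The meridian scale is h = 1 and the parallel scale is k = 1/cos φ = sec φ.
At 57.4°: h = 1.000, k = 1.856; principal scales a = 1.856, b = 1.000.
sin(ω/2) = (a − b)/(a + b) = 0.8561/2.856 = 0.2997, so ω = 2 arcsin(0.2997) ≈ 34.9°.

34.9°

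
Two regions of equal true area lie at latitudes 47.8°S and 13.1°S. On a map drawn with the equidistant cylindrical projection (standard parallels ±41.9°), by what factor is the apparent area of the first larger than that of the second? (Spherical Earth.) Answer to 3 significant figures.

With standard parallel φ₀ = 41.9°, the equirectangular projection gives x = Rλ cos φ₀, y = Rφ, so h = 1 and k = cos 41.9° / cos φ.
Areal scale at 47.8°: h·k = 1.000 × 1.108 = 1.108.
Areal scale at 13.1°: h·k = 1.000 × 0.7642 = 0.7642.
Ratio = 1.108/0.7642 ≈ 1.45.

1.45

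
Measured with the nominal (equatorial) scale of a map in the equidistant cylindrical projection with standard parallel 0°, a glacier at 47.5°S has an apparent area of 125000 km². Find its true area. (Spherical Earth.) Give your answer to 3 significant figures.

In the plate carrée (x = Rλ, y = Rφ), meridians are true-scale (h = 1) and parallels are stretched by k = sec φ.
Areal scale = h·k = 1 × sec φ; at 47.5°, h = 1.000, k = 1.480, so h·k = 1.480.
True area = apparent / (areal scale) = 125000 / 1.480 ≈ 84400 km².

84400 km²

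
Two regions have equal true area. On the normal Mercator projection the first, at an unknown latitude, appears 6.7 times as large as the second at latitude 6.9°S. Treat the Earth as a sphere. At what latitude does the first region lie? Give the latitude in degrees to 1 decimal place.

67.4°

On Mercator, (apparent₁)/(apparent₂) = sec²φ₁ / sec²φ₂ when true areas are equal.
cos²φ₂ / cos²φ₁ = 6.7  ⇒  cos φ₁ = cos 6.9° / √6.7 = 0.9928/2.588 = 0.3835.
φ₁ = arccos(0.3835) ≈ 67.4°.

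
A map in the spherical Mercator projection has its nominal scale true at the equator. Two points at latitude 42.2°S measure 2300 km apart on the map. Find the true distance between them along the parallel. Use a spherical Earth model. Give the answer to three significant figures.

1700 km

Mercator is conformal, so the point scale is isotropic: h = k = sec φ = 1/cos φ.
Along the parallel at 42.2°, map distances are exaggerated by k = sec 42.2° = 1.350.
True distance = 2300 / 1.350 = 2300 × cos 42.2° ≈ 1700 km.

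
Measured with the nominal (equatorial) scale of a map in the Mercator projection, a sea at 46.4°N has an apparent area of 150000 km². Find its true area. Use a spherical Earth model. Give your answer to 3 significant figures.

71300 km²

Mercator is conformal, so the point scale is isotropic: h = k = sec φ = 1/cos φ.
Areal scale = k² = sec²φ = 1/cos²(46.4°) = 1/0.6896² = 2.103.
True area = apparent / (areal scale) = 150000 / 2.103 ≈ 71300 km².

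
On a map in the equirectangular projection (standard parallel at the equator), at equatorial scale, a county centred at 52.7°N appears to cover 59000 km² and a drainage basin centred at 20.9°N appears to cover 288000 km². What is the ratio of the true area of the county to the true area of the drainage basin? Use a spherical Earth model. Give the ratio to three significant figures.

0.133

Plate carrée has h = 1 and k = sec φ, giving areal scale sec φ; true area = (apparent area) · cos φ.
True area of county: 59000 × cos(52.7°) = 59000 × 0.6060 = 35750 km².
True area of drainage basin: 288000 × cos(20.9°) = 288000 × 0.9342 = 269100 km².
Ratio = 35750 / 269100 ≈ 0.133.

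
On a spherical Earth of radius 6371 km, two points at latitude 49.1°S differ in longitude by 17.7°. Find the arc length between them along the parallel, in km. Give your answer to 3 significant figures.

1290 km

Arc length along a parallel = R cos φ · Δλ (with Δλ in radians).
= 6371 × cos 49.1° × (17.7° × π/180) = 6371 × 0.6547 × 0.3089 ≈ 1290 km.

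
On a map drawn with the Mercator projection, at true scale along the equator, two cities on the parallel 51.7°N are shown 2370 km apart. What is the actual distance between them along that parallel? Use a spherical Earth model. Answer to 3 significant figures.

For Mercator, h = k = sec φ (a conformal cylindrical projection has a single point scale, 1/cos φ).
Along the parallel at 51.7°, map distances are exaggerated by k = sec 51.7° = 1.613.
True distance = 2370 / 1.613 = 2370 × cos 51.7° ≈ 1470 km.

1470 km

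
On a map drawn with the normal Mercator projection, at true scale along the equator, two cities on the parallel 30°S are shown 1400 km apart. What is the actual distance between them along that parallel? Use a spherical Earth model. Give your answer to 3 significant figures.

Mercator is conformal, so the point scale is isotropic: h = k = sec φ = 1/cos φ.
Along the parallel at 30°, map distances are exaggerated by k = sec 30° = 1.155.
True distance = 1400 / 1.155 = 1400 × cos 30° ≈ 1210 km.

1210 km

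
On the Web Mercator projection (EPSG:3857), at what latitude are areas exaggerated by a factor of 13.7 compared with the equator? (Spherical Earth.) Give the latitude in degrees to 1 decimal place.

74.3°

Mercator areal scale is sec²φ.
sec²φ = 13.7  ⇒  cos²φ = 0.07299  ⇒  cos φ = 0.2702.
φ = arccos(0.2702) ≈ 74.3°.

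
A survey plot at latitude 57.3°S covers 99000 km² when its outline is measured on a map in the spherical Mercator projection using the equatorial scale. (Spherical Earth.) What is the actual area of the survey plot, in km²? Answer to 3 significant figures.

28900 km²

The Mercator projection is conformal; its linear scale factor is the same in every direction and equals sec φ = 1/cos φ.
Areal scale = k² = sec²φ = 1/cos²(57.3°) = 1/0.5402² = 3.426.
True area = apparent / (areal scale) = 99000 / 3.426 ≈ 28900 km².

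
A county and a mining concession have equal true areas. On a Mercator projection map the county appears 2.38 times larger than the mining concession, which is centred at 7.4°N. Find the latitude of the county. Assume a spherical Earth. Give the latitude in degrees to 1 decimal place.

Mercator areal scale is sec²φ, so apparent-area ratio = sec²φ₁ / sec²φ₂ = cos²φ₂ / cos²φ₁.
cos²φ₂ / cos²φ₁ = 2.38  ⇒  cos φ₁ = cos 7.4° / √2.38 = 0.9917/1.543 = 0.6428.
φ₁ = arccos(0.6428) ≈ 50.0°.

50.0°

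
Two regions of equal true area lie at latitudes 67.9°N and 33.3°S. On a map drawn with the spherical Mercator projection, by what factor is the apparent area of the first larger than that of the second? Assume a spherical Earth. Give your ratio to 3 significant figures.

4.94

On Mercator, area is exaggerated by sec²φ = 1/cos²φ.
At 67.9°: sec²(67.9°) = 1/0.3762² = 7.065.
At 33.3°: sec²(33.3°) = 1/0.8358² = 1.431.
Ratio = 7.065/1.431 = cos²(33.3°)/cos²(67.9°) ≈ 4.94.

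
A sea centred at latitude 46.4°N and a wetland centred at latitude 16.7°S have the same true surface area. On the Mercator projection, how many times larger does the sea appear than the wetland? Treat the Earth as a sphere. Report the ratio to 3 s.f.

1.93

Mercator areal scale is sec²φ.
At 46.4°: sec²(46.4°) = 1/0.6896² = 2.103.
At 16.7°: sec²(16.7°) = 1/0.9578² = 1.090.
Ratio = 2.103/1.090 = cos²(16.7°)/cos²(46.4°) ≈ 1.93.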